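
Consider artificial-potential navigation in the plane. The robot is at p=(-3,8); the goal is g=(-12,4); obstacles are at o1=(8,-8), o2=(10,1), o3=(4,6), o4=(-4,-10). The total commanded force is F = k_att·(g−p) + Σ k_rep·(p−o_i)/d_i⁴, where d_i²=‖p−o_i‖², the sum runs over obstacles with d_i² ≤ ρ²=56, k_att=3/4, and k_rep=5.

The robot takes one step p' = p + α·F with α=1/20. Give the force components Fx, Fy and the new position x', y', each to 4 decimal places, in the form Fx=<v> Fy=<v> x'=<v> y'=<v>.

Fx=-6.7625 Fy=-2.9964 x'=-3.3381 y'=7.8502

F_att = 3/4·(g−p) = 3/4·(-9,-4) = (-6.7500,-3.0000)
o1: d²=377 > ρ²=56 → inactive
o2: d²=218 > ρ²=56 → inactive
o3: d²=53 ≤ ρ²=56; F_rep = 5·(-7,2)/53² = (-0.0125,0.0036)
o4: d²=325 > ρ²=56 → inactive
F = F_att + ΣF_rep = (-6.7625,-2.9964)
p' = p + 1/20·F = (-3.3381,7.8502)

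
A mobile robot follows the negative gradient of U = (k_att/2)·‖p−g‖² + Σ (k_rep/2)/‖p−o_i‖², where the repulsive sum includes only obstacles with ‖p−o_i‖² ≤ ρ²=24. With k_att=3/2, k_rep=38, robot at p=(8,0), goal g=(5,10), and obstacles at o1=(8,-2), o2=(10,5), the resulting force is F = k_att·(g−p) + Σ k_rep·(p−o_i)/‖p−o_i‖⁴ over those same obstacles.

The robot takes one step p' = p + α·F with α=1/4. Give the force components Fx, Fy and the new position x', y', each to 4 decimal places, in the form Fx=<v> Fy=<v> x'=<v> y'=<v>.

Fx=-4.5000 Fy=19.7500 x'=6.8750 y'=4.9375

F_att = 3/2·(g−p) = 3/2·(-3,10) = (-4.5000,15.0000)
o1: d²=4 ≤ ρ²=24; F_rep = 38·(0,2)/4² = (0.0000,4.7500)
o2: d²=29 > ρ²=24 → inactive
F = F_att + ΣF_rep = (-4.5000,19.7500)
p' = p + 1/4·F = (6.8750,4.9375)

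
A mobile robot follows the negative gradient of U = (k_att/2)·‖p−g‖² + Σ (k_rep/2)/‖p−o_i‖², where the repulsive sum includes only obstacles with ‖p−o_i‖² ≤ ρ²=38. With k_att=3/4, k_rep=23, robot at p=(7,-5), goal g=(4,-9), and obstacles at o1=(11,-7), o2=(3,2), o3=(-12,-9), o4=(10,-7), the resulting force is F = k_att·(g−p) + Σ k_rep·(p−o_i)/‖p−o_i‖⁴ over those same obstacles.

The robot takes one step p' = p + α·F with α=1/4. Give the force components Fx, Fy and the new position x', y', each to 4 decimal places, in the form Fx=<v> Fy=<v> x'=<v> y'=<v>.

Fx=-2.8883 Fy=-2.6128 x'=6.2779 y'=-5.6532

F_att = 3/4·(g−p) = 3/4·(-3,-4) = (-2.2500,-3.0000)
o1: d²=20 ≤ ρ²=38; F_rep = 23·(-4,2)/20² = (-0.2300,0.1150)
o2: d²=65 > ρ²=38 → inactive
o3: d²=377 > ρ²=38 → inactive
o4: d²=13 ≤ ρ²=38; F_rep = 23·(-3,2)/13² = (-0.4083,0.2722)
F = F_att + ΣF_rep = (-2.8883,-2.6128)
p' = p + 1/4·F = (6.2779,-5.6532)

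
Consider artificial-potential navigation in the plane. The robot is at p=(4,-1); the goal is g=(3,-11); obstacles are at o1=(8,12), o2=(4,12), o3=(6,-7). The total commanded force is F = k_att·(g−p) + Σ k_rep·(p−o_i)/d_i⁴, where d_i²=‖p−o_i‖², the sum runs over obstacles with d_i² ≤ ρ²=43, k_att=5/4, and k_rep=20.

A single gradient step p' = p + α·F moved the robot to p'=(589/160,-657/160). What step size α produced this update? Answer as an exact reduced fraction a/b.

F_att = 5/4·(g−p) = 5/4·(-1,-10) = (-1.2500,-12.5000)
o1: d²=185 > ρ²=43 → inactive
o2: d²=169 > ρ²=43 → inactive
o3: d²=40 ≤ ρ²=43; F_rep = 20·(-2,6)/40² = (-0.0250,0.0750)
F = F_att + ΣF_rep = (-1.2750,-12.4250)
Δp = p'−p = (-0.3187,-3.1063); α = Δx/Fx = (-51/160) / (-51/40) = 1/4
check: Δy/Fy = (-497/160) / (-497/40) = 1/4 ✓

α = 1/4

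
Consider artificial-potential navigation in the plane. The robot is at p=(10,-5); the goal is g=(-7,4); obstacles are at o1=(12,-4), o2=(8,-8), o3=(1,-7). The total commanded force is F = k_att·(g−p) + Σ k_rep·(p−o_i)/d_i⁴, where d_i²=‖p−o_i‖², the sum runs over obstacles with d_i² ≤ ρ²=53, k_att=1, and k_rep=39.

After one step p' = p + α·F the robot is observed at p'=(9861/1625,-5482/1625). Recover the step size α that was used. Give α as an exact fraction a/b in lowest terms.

α = 1/5

F_att = 1·(g−p) = 1·(-17,9) = (-17.0000,9.0000)
o1: d²=5 ≤ ρ²=53; F_rep = 39·(-2,-1)/5² = (-3.1200,-1.5600)
o2: d²=13 ≤ ρ²=53; F_rep = 39·(2,3)/13² = (0.4615,0.6923)
o3: d²=85 > ρ²=53 → inactive
F = F_att + ΣF_rep = (-19.6585,8.1323)
Δp = p'−p = (-3.9317,1.6265); α = Δx/Fx = (-6389/1625) / (-6389/325) = 1/5
check: Δy/Fy = (2643/1625) / (2643/325) = 1/5 ✓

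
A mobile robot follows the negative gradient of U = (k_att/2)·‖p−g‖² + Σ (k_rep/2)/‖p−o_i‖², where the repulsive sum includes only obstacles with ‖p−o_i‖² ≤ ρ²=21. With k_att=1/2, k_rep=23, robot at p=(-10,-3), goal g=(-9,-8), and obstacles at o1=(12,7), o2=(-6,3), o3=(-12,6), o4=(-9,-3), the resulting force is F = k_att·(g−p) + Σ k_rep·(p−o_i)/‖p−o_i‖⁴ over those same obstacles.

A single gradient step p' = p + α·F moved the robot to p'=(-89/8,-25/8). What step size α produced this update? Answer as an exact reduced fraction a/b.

α = 1/20

F_att = 1/2·(g−p) = 1/2·(1,-5) = (0.5000,-2.5000)
o1: d²=584 > ρ²=21 → inactive
o2: d²=52 > ρ²=21 → inactive
o3: d²=85 > ρ²=21 → inactive
o4: d²=1 ≤ ρ²=21; F_rep = 23·(-1,0)/1² = (-23.0000,0.0000)
F = F_att + ΣF_rep = (-22.5000,-2.5000)
Δp = p'−p = (-1.1250,-0.1250); α = Δx/Fx = (-9/8) / (-45/2) = 1/20
check: Δy/Fy = (-1/8) / (-5/2) = 1/20 ✓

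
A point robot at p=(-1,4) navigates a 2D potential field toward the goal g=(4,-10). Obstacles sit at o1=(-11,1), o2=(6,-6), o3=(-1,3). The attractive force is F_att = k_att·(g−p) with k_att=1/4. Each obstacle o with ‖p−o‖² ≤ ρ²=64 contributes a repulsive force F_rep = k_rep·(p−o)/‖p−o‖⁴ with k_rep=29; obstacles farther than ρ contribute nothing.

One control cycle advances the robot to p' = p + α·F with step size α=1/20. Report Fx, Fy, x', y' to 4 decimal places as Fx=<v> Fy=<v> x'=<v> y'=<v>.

F_att = 1/4·(g−p) = 1/4·(5,-14) = (1.2500,-3.5000)
o1: d²=109 > ρ²=64 → inactive
o2: d²=149 > ρ²=64 → inactive
o3: d²=1 ≤ ρ²=64; F_rep = 29·(0,1)/1² = (0.0000,29.0000)
F = F_att + ΣF_rep = (1.2500,25.5000)
p' = p + 1/20·F = (-0.9375,5.2750)

Fx=1.2500 Fy=25.5000 x'=-0.9375 y'=5.2750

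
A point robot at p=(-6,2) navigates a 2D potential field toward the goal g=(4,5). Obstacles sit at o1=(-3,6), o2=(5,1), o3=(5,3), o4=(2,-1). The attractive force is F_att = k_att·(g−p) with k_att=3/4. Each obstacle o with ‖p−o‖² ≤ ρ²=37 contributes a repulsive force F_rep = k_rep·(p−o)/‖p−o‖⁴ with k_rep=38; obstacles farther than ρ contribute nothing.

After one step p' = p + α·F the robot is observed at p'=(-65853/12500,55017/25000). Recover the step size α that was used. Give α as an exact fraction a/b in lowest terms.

α = 1/10

F_att = 3/4·(g−p) = 3/4·(10,3) = (7.5000,2.2500)
o1: d²=25 ≤ ρ²=37; F_rep = 38·(-3,-4)/25² = (-0.1824,-0.2432)
o2: d²=122 > ρ²=37 → inactive
o3: d²=122 > ρ²=37 → inactive
o4: d²=73 > ρ²=37 → inactive
F = F_att + ΣF_rep = (7.3176,2.0068)
Δp = p'−p = (0.7318,0.2007); α = Δx/Fx = (9147/12500) / (9147/1250) = 1/10
check: Δy/Fy = (5017/25000) / (5017/2500) = 1/10 ✓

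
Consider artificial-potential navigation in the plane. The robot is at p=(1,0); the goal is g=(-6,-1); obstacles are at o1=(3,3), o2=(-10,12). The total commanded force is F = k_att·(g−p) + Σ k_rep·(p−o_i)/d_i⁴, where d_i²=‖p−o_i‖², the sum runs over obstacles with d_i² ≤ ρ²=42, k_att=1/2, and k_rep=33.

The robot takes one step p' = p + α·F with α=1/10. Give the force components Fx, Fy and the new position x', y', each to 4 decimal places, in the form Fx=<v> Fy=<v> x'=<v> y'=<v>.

F_att = 1/2·(g−p) = 1/2·(-7,-1) = (-3.5000,-0.5000)
o1: d²=13 ≤ ρ²=42; F_rep = 33·(-2,-3)/13² = (-0.3905,-0.5858)
o2: d²=265 > ρ²=42 → inactive
F = F_att + ΣF_rep = (-3.8905,-1.0858)
p' = p + 1/10·F = (0.6109,-0.1086)

Fx=-3.8905 Fy=-1.0858 x'=0.6109 y'=-0.1086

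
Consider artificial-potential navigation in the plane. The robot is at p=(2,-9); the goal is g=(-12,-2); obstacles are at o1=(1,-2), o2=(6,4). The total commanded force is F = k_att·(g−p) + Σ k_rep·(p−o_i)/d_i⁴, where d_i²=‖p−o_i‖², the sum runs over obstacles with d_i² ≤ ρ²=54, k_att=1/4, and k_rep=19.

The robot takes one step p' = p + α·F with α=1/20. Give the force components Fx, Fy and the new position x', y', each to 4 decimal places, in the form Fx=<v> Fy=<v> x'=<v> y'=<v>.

F_att = 1/4·(g−p) = 1/4·(-14,7) = (-3.5000,1.7500)
o1: d²=50 ≤ ρ²=54; F_rep = 19·(1,-7)/50² = (0.0076,-0.0532)
o2: d²=185 > ρ²=54 → inactive
F = F_att + ΣF_rep = (-3.4924,1.6968)
p' = p + 1/20·F = (1.8254,-8.9152)

Fx=-3.4924 Fy=1.6968 x'=1.8254 y'=-8.9152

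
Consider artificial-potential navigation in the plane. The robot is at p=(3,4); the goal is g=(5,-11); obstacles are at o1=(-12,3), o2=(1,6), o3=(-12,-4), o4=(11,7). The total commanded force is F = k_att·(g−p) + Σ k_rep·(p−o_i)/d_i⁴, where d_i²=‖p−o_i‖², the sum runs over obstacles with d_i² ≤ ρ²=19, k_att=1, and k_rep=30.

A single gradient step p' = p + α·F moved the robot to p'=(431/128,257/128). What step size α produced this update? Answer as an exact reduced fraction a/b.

F_att = 1·(g−p) = 1·(2,-15) = (2.0000,-15.0000)
o1: d²=226 > ρ²=19 → inactive
o2: d²=8 ≤ ρ²=19; F_rep = 30·(2,-2)/8² = (0.9375,-0.9375)
o3: d²=289 > ρ²=19 → inactive
o4: d²=73 > ρ²=19 → inactive
F = F_att + ΣF_rep = (2.9375,-15.9375)
Δp = p'−p = (0.3672,-1.9922); α = Δx/Fx = (47/128) / (47/16) = 1/8
check: Δy/Fy = (-255/128) / (-255/16) = 1/8 ✓

α = 1/8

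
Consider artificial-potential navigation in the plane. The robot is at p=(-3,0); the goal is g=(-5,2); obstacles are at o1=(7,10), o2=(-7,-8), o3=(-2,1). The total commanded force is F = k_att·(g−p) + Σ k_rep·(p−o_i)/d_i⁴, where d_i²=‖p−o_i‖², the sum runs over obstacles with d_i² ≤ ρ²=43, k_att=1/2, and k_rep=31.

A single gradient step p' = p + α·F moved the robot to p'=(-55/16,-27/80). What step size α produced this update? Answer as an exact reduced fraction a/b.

α = 1/20

F_att = 1/2·(g−p) = 1/2·(-2,2) = (-1.0000,1.0000)
o1: d²=200 > ρ²=43 → inactive
o2: d²=80 > ρ²=43 → inactive
o3: d²=2 ≤ ρ²=43; F_rep = 31·(-1,-1)/2² = (-7.7500,-7.7500)
F = F_att + ΣF_rep = (-8.7500,-6.7500)
Δp = p'−p = (-0.4375,-0.3375); α = Δx/Fx = (-7/16) / (-35/4) = 1/20
check: Δy/Fy = (-27/80) / (-27/4) = 1/20 ✓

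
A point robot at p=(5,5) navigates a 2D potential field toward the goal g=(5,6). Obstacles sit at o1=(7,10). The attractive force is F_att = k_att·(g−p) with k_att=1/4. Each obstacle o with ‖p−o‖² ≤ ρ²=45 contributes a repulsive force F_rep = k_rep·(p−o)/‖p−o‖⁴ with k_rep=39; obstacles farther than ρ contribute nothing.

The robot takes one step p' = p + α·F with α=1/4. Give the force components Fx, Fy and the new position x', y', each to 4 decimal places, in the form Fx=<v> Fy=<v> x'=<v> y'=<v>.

Fx=-0.0927 Fy=0.0181 x'=4.9768 y'=5.0045

F_att = 1/4·(g−p) = 1/4·(0,1) = (0.0000,0.2500)
o1: d²=29 ≤ ρ²=45; F_rep = 39·(-2,-5)/29² = (-0.0927,-0.2319)
F = F_att + ΣF_rep = (-0.0927,0.0181)
p' = p + 1/4·F = (4.9768,5.0045)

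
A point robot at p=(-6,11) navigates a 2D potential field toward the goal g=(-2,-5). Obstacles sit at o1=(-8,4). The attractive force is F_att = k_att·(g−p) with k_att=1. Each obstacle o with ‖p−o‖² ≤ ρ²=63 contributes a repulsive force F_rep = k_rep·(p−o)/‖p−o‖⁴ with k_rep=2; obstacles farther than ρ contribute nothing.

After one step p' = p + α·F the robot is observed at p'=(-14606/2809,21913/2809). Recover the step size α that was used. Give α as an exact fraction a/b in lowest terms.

F_att = 1·(g−p) = 1·(4,-16) = (4.0000,-16.0000)
o1: d²=53 ≤ ρ²=63; F_rep = 2·(2,7)/53² = (0.0014,0.0050)
F = F_att + ΣF_rep = (4.0014,-15.9950)
Δp = p'−p = (0.8003,-3.1990); α = Δx/Fx = (2248/2809) / (11240/2809) = 1/5
check: Δy/Fy = (-8986/2809) / (-44930/2809) = 1/5 ✓

α = 1/5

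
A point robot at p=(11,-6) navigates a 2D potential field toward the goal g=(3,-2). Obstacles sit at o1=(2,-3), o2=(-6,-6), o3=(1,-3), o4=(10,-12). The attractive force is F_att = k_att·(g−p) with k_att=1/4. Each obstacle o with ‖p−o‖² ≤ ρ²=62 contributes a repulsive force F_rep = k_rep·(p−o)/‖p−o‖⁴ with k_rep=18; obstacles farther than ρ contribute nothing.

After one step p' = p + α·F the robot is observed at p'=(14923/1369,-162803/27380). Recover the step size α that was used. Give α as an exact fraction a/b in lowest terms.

α = 1/20

F_att = 1/4·(g−p) = 1/4·(-8,4) = (-2.0000,1.0000)
o1: d²=90 > ρ²=62 → inactive
o2: d²=289 > ρ²=62 → inactive
o3: d²=109 > ρ²=62 → inactive
o4: d²=37 ≤ ρ²=62; F_rep = 18·(1,6)/37² = (0.0131,0.0789)
F = F_att + ΣF_rep = (-1.9869,1.0789)
Δp = p'−p = (-0.0993,0.0539); α = Δx/Fx = (-136/1369) / (-2720/1369) = 1/20
check: Δy/Fy = (1477/27380) / (1477/1369) = 1/20 ✓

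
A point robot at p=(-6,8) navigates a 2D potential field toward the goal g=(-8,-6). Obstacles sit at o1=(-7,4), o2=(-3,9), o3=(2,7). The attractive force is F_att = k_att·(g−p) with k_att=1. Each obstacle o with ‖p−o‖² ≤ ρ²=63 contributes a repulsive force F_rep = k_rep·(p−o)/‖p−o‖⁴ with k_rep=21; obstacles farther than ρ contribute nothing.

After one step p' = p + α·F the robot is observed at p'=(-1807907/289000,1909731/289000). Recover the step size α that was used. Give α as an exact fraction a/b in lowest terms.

α = 1/10

F_att = 1·(g−p) = 1·(-2,-14) = (-2.0000,-14.0000)
o1: d²=17 ≤ ρ²=63; F_rep = 21·(1,4)/17² = (0.0727,0.2907)
o2: d²=10 ≤ ρ²=63; F_rep = 21·(-3,-1)/10² = (-0.6300,-0.2100)
o3: d²=65 > ρ²=63 → inactive
F = F_att + ΣF_rep = (-2.5573,-13.9193)
Δp = p'−p = (-0.2557,-1.3919); α = Δx/Fx = (-73907/289000) / (-73907/28900) = 1/10
check: Δy/Fy = (-402269/289000) / (-402269/28900) = 1/10 ✓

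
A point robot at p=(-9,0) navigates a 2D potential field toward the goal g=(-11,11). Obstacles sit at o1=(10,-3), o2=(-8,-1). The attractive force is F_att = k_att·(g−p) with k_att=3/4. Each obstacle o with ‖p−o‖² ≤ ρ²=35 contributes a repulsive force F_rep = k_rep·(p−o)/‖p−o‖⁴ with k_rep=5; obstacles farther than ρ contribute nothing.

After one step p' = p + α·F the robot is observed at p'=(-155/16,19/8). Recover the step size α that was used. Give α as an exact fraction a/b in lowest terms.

F_att = 3/4·(g−p) = 3/4·(-2,11) = (-1.5000,8.2500)
o1: d²=370 > ρ²=35 → inactive
o2: d²=2 ≤ ρ²=35; F_rep = 5·(-1,1)/2² = (-1.2500,1.2500)
F = F_att + ΣF_rep = (-2.7500,9.5000)
Δp = p'−p = (-0.6875,2.3750); α = Δx/Fx = (-11/16) / (-11/4) = 1/4
check: Δy/Fy = (19/8) / (19/2) = 1/4 ✓

α = 1/4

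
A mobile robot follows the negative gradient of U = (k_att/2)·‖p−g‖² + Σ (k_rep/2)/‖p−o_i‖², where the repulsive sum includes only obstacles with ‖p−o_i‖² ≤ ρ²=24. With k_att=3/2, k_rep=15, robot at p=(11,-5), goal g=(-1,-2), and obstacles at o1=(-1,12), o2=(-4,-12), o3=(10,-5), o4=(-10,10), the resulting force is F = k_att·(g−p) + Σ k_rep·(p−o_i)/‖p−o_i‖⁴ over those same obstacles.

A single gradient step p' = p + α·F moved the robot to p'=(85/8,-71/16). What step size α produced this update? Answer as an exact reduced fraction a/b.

α = 1/8

F_att = 3/2·(g−p) = 3/2·(-12,3) = (-18.0000,4.5000)
o1: d²=433 > ρ²=24 → inactive
o2: d²=274 > ρ²=24 → inactive
o3: d²=1 ≤ ρ²=24; F_rep = 15·(1,0)/1² = (15.0000,0.0000)
o4: d²=666 > ρ²=24 → inactive
F = F_att + ΣF_rep = (-3.0000,4.5000)
Δp = p'−p = (-0.3750,0.5625); α = Δx/Fx = (-3/8) / (-3) = 1/8
check: Δy/Fy = (9/16) / (9/2) = 1/8 ✓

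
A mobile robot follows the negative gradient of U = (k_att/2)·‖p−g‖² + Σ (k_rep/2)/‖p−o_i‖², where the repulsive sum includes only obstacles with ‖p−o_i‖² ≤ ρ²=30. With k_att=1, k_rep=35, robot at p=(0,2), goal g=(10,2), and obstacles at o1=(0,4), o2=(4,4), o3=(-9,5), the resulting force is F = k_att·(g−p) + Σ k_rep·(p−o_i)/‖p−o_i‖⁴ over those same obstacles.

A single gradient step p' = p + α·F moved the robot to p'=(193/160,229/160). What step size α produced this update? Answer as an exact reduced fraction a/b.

F_att = 1·(g−p) = 1·(10,0) = (10.0000,0.0000)
o1: d²=4 ≤ ρ²=30; F_rep = 35·(0,-2)/4² = (0.0000,-4.3750)
o2: d²=20 ≤ ρ²=30; F_rep = 35·(-4,-2)/20² = (-0.3500,-0.1750)
o3: d²=90 > ρ²=30 → inactive
F = F_att + ΣF_rep = (9.6500,-4.5500)
Δp = p'−p = (1.2063,-0.5687); α = Δx/Fx = (193/160) / (193/20) = 1/8
check: Δy/Fy = (-91/160) / (-91/20) = 1/8 ✓

α = 1/8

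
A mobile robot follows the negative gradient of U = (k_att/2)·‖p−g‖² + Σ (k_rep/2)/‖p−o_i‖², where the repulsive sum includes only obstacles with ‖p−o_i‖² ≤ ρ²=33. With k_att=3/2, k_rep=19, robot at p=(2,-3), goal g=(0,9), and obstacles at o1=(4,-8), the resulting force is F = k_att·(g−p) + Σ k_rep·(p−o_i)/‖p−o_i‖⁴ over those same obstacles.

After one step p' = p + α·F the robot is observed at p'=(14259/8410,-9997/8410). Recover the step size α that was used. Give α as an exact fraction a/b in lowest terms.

F_att = 3/2·(g−p) = 3/2·(-2,12) = (-3.0000,18.0000)
o1: d²=29 ≤ ρ²=33; F_rep = 19·(-2,5)/29² = (-0.0452,0.1130)
F = F_att + ΣF_rep = (-3.0452,18.1130)
Δp = p'−p = (-0.3045,1.8113); α = Δx/Fx = (-2561/8410) / (-2561/841) = 1/10
check: Δy/Fy = (15233/8410) / (15233/841) = 1/10 ✓

α = 1/10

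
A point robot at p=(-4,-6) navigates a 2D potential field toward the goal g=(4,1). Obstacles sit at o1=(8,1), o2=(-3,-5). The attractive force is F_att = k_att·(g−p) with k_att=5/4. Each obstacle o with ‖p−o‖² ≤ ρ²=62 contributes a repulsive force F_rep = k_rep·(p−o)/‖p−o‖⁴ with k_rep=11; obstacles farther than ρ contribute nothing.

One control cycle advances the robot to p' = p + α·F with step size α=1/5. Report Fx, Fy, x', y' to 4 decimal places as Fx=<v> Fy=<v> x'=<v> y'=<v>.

F_att = 5/4·(g−p) = 5/4·(8,7) = (10.0000,8.7500)
o1: d²=193 > ρ²=62 → inactive
o2: d²=2 ≤ ρ²=62; F_rep = 11·(-1,-1)/2² = (-2.7500,-2.7500)
F = F_att + ΣF_rep = (7.2500,6.0000)
p' = p + 1/5·F = (-2.5500,-4.8000)

Fx=7.2500 Fy=6.0000 x'=-2.5500 y'=-4.8000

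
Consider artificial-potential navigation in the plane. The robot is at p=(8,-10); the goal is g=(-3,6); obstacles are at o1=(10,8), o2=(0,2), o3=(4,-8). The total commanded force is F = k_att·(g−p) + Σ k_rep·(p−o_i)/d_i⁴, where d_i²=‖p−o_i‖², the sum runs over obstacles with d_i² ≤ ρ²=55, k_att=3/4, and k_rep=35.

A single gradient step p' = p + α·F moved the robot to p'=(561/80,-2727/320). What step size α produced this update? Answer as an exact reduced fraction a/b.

F_att = 3/4·(g−p) = 3/4·(-11,16) = (-8.2500,12.0000)
o1: d²=328 > ρ²=55 → inactive
o2: d²=208 > ρ²=55 → inactive
o3: d²=20 ≤ ρ²=55; F_rep = 35·(4,-2)/20² = (0.3500,-0.1750)
F = F_att + ΣF_rep = (-7.9000,11.8250)
Δp = p'−p = (-0.9875,1.4781); α = Δx/Fx = (-79/80) / (-79/10) = 1/8
check: Δy/Fy = (473/320) / (473/40) = 1/8 ✓

α = 1/8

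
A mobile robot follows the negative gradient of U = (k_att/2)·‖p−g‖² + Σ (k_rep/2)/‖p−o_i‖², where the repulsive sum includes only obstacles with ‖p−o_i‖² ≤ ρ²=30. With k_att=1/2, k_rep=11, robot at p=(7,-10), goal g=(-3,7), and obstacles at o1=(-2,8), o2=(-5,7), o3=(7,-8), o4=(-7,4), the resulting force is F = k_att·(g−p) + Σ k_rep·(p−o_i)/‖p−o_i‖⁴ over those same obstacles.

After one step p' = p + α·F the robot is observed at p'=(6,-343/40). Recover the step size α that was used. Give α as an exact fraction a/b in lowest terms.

α = 1/5

F_att = 1/2·(g−p) = 1/2·(-10,17) = (-5.0000,8.5000)
o1: d²=405 > ρ²=30 → inactive
o2: d²=433 > ρ²=30 → inactive
o3: d²=4 ≤ ρ²=30; F_rep = 11·(0,-2)/4² = (0.0000,-1.3750)
o4: d²=392 > ρ²=30 → inactive
F = F_att + ΣF_rep = (-5.0000,7.1250)
Δp = p'−p = (-1.0000,1.4250); α = Δx/Fx = (-1) / (-5) = 1/5
check: Δy/Fy = (57/40) / (57/8) = 1/5 ✓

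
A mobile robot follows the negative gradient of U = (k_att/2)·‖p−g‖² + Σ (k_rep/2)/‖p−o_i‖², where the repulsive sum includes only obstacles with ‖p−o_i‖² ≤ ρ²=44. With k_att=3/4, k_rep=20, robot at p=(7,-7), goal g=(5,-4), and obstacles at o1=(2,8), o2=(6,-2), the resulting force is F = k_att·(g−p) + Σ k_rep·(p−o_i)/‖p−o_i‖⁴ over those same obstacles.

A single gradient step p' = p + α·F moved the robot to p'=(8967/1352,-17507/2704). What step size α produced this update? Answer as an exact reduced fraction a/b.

F_att = 3/4·(g−p) = 3/4·(-2,3) = (-1.5000,2.2500)
o1: d²=250 > ρ²=44 → inactive
o2: d²=26 ≤ ρ²=44; F_rep = 20·(1,-5)/26² = (0.0296,-0.1479)
F = F_att + ΣF_rep = (-1.4704,2.1021)
Δp = p'−p = (-0.3676,0.5255); α = Δx/Fx = (-497/1352) / (-497/338) = 1/4
check: Δy/Fy = (1421/2704) / (1421/676) = 1/4 ✓

α = 1/4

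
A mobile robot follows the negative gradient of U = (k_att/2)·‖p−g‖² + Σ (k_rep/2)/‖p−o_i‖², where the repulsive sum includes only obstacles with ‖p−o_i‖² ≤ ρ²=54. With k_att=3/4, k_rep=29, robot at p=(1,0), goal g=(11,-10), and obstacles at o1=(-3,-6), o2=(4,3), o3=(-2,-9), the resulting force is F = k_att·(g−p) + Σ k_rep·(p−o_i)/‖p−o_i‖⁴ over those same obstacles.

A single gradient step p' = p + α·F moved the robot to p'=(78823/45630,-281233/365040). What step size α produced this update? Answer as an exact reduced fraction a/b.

α = 1/10

F_att = 3/4·(g−p) = 3/4·(10,-10) = (7.5000,-7.5000)
o1: d²=52 ≤ ρ²=54; F_rep = 29·(4,6)/52² = (0.0429,0.0643)
o2: d²=18 ≤ ρ²=54; F_rep = 29·(-3,-3)/18² = (-0.2685,-0.2685)
o3: d²=90 > ρ²=54 → inactive
F = F_att + ΣF_rep = (7.2744,-7.7042)
Δp = p'−p = (0.7274,-0.7704); α = Δx/Fx = (33193/45630) / (33193/4563) = 1/10
check: Δy/Fy = (-281233/365040) / (-281233/36504) = 1/10 ✓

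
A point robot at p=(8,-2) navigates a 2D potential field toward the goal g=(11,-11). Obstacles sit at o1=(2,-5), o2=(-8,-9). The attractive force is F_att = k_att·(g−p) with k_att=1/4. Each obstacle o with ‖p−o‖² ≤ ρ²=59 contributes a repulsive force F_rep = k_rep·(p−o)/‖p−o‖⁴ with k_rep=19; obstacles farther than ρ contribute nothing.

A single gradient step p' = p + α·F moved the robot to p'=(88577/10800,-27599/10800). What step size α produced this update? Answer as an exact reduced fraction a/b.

α = 1/4

F_att = 1/4·(g−p) = 1/4·(3,-9) = (0.7500,-2.2500)
o1: d²=45 ≤ ρ²=59; F_rep = 19·(6,3)/45² = (0.0563,0.0281)
o2: d²=305 > ρ²=59 → inactive
F = F_att + ΣF_rep = (0.8063,-2.2219)
Δp = p'−p = (0.2016,-0.5555); α = Δx/Fx = (2177/10800) / (2177/2700) = 1/4
check: Δy/Fy = (-5999/10800) / (-5999/2700) = 1/4 ✓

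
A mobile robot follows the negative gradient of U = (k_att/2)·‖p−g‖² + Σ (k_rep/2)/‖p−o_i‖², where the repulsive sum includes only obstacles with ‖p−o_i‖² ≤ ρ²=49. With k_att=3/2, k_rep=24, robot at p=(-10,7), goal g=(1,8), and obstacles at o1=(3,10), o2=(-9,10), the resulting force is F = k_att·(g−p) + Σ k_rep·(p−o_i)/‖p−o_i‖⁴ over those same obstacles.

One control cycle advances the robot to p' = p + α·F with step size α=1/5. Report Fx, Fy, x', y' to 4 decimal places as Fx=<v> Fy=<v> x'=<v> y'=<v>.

Fx=16.2600 Fy=0.7800 x'=-6.7480 y'=7.1560

F_att = 3/2·(g−p) = 3/2·(11,1) = (16.5000,1.5000)
o1: d²=178 > ρ²=49 → inactive
o2: d²=10 ≤ ρ²=49; F_rep = 24·(-1,-3)/10² = (-0.2400,-0.7200)
F = F_att + ΣF_rep = (16.2600,0.7800)
p' = p + 1/5·F = (-6.7480,7.1560)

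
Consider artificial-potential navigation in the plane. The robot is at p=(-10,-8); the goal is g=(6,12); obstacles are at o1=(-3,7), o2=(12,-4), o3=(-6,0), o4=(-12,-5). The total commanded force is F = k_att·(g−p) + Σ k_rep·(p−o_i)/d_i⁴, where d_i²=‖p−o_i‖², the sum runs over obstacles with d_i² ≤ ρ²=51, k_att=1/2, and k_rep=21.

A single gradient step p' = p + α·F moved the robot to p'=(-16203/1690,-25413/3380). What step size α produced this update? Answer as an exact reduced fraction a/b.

α = 1/20

F_att = 1/2·(g−p) = 1/2·(16,20) = (8.0000,10.0000)
o1: d²=274 > ρ²=51 → inactive
o2: d²=500 > ρ²=51 → inactive
o3: d²=80 > ρ²=51 → inactive
o4: d²=13 ≤ ρ²=51; F_rep = 21·(2,-3)/13² = (0.2485,-0.3728)
F = F_att + ΣF_rep = (8.2485,9.6272)
Δp = p'−p = (0.4124,0.4814); α = Δx/Fx = (697/1690) / (1394/169) = 1/20
check: Δy/Fy = (1627/3380) / (1627/169) = 1/20 ✓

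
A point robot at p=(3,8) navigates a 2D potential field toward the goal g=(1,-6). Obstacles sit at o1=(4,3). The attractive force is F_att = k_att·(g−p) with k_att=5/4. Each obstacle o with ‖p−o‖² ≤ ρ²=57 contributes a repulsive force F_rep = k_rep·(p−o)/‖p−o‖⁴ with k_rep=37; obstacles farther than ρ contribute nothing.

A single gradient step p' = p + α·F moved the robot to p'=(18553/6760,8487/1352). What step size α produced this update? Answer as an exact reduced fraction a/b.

α = 1/10

F_att = 5/4·(g−p) = 5/4·(-2,-14) = (-2.5000,-17.5000)
o1: d²=26 ≤ ρ²=57; F_rep = 37·(-1,5)/26² = (-0.0547,0.2737)
F = F_att + ΣF_rep = (-2.5547,-17.2263)
Δp = p'−p = (-0.2555,-1.7226); α = Δx/Fx = (-1727/6760) / (-1727/676) = 1/10
check: Δy/Fy = (-2329/1352) / (-11645/676) = 1/10 ✓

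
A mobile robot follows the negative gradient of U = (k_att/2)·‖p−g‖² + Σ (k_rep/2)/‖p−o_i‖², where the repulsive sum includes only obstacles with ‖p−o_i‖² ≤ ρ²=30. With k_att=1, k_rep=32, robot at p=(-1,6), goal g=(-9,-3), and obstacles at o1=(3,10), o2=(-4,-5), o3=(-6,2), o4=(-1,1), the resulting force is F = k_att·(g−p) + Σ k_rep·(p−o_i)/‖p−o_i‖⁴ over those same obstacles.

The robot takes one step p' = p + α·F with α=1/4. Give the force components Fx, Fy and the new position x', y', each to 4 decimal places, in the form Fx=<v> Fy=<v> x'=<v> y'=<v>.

F_att = 1·(g−p) = 1·(-8,-9) = (-8.0000,-9.0000)
o1: d²=32 > ρ²=30 → inactive
o2: d²=130 > ρ²=30 → inactive
o3: d²=41 > ρ²=30 → inactive
o4: d²=25 ≤ ρ²=30; F_rep = 32·(0,5)/25² = (0.0000,0.2560)
F = F_att + ΣF_rep = (-8.0000,-8.7440)
p' = p + 1/4·F = (-3.0000,3.8140)

Fx=-8.0000 Fy=-8.7440 x'=-3.0000 y'=3.8140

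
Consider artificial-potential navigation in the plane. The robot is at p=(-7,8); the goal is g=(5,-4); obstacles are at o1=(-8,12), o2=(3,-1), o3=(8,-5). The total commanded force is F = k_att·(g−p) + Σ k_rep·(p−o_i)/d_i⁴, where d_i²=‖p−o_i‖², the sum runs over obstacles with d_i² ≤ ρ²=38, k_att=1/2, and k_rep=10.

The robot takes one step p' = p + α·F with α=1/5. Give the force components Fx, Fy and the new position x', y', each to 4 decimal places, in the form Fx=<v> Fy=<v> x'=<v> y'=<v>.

F_att = 1/2·(g−p) = 1/2·(12,-12) = (6.0000,-6.0000)
o1: d²=17 ≤ ρ²=38; F_rep = 10·(1,-4)/17² = (0.0346,-0.1384)
o2: d²=181 > ρ²=38 → inactive
o3: d²=394 > ρ²=38 → inactive
F = F_att + ΣF_rep = (6.0346,-6.1384)
p' = p + 1/5·F = (-5.7931,6.7723)

Fx=6.0346 Fy=-6.1384 x'=-5.7931 y'=6.7723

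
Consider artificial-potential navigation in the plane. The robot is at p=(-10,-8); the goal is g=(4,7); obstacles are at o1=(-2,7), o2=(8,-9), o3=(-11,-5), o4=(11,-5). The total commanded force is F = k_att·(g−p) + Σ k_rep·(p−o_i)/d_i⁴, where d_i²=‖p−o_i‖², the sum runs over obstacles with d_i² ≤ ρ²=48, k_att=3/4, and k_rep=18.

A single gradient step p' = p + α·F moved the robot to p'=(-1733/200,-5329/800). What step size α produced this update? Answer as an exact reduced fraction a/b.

F_att = 3/4·(g−p) = 3/4·(14,15) = (10.5000,11.2500)
o1: d²=289 > ρ²=48 → inactive
o2: d²=325 > ρ²=48 → inactive
o3: d²=10 ≤ ρ²=48; F_rep = 18·(1,-3)/10² = (0.1800,-0.5400)
o4: d²=450 > ρ²=48 → inactive
F = F_att + ΣF_rep = (10.6800,10.7100)
Δp = p'−p = (1.3350,1.3388); α = Δx/Fx = (267/200) / (267/25) = 1/8
check: Δy/Fy = (1071/800) / (1071/100) = 1/8 ✓

α = 1/8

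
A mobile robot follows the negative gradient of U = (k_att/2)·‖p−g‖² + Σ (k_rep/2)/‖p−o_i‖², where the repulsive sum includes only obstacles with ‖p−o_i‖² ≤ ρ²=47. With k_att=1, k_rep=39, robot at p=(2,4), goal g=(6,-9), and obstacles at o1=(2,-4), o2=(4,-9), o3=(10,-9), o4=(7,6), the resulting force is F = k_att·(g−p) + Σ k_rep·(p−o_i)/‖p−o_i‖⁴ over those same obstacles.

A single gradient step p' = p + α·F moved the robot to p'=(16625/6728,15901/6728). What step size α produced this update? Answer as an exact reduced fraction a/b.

α = 1/8

F_att = 1·(g−p) = 1·(4,-13) = (4.0000,-13.0000)
o1: d²=64 > ρ²=47 → inactive
o2: d²=173 > ρ²=47 → inactive
o3: d²=233 > ρ²=47 → inactive
o4: d²=29 ≤ ρ²=47; F_rep = 39·(-5,-2)/29² = (-0.2319,-0.0927)
F = F_att + ΣF_rep = (3.7681,-13.0927)
Δp = p'−p = (0.4710,-1.6366); α = Δx/Fx = (3169/6728) / (3169/841) = 1/8
check: Δy/Fy = (-11011/6728) / (-11011/841) = 1/8 ✓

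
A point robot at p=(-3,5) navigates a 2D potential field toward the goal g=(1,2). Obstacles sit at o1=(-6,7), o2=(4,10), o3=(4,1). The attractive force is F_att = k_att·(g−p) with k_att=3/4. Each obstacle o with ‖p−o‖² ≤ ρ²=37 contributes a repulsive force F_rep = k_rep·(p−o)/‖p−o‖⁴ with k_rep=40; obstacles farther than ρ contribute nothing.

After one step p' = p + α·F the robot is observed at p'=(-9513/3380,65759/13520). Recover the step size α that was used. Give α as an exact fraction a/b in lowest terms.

α = 1/20

F_att = 3/4·(g−p) = 3/4·(4,-3) = (3.0000,-2.2500)
o1: d²=13 ≤ ρ²=37; F_rep = 40·(3,-2)/13² = (0.7101,-0.4734)
o2: d²=74 > ρ²=37 → inactive
o3: d²=65 > ρ²=37 → inactive
F = F_att + ΣF_rep = (3.7101,-2.7234)
Δp = p'−p = (0.1855,-0.1362); α = Δx/Fx = (627/3380) / (627/169) = 1/20
check: Δy/Fy = (-1841/13520) / (-1841/676) = 1/20 ✓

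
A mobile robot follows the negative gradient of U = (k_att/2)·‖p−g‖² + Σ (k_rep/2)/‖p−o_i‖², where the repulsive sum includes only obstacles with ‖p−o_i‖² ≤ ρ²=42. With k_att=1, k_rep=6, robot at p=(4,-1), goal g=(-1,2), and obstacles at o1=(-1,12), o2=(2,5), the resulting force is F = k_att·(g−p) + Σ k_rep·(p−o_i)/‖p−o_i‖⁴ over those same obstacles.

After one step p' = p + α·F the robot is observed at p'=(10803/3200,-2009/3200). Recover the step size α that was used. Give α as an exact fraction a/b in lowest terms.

α = 1/8

F_att = 1·(g−p) = 1·(-5,3) = (-5.0000,3.0000)
o1: d²=194 > ρ²=42 → inactive
o2: d²=40 ≤ ρ²=42; F_rep = 6·(2,-6)/40² = (0.0075,-0.0225)
F = F_att + ΣF_rep = (-4.9925,2.9775)
Δp = p'−p = (-0.6241,0.3722); α = Δx/Fx = (-1997/3200) / (-1997/400) = 1/8
check: Δy/Fy = (1191/3200) / (1191/400) = 1/8 ✓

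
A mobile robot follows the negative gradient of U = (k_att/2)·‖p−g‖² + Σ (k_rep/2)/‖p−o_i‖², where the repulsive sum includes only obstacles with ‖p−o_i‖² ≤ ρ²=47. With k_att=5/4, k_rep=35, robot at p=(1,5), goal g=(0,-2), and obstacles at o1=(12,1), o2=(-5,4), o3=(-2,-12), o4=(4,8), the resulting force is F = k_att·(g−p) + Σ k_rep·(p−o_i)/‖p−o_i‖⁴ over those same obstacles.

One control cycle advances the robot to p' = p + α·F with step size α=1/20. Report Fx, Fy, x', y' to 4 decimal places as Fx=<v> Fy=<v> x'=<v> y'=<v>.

Fx=-1.4207 Fy=-9.0485 x'=0.9290 y'=4.5476

F_att = 5/4·(g−p) = 5/4·(-1,-7) = (-1.2500,-8.7500)
o1: d²=137 > ρ²=47 → inactive
o2: d²=37 ≤ ρ²=47; F_rep = 35·(6,1)/37² = (0.1534,0.0256)
o3: d²=298 > ρ²=47 → inactive
o4: d²=18 ≤ ρ²=47; F_rep = 35·(-3,-3)/18² = (-0.3241,-0.3241)
F = F_att + ΣF_rep = (-1.4207,-9.0485)
p' = p + 1/20·F = (0.9290,4.5476)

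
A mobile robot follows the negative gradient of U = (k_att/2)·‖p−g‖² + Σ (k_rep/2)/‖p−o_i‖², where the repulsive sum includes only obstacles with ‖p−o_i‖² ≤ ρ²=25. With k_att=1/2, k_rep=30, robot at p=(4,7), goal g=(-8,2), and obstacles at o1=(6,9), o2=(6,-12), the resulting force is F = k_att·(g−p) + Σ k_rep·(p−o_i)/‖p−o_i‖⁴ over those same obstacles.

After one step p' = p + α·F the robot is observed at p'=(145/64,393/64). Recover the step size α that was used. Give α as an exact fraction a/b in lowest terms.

α = 1/4

F_att = 1/2·(g−p) = 1/2·(-12,-5) = (-6.0000,-2.5000)
o1: d²=8 ≤ ρ²=25; F_rep = 30·(-2,-2)/8² = (-0.9375,-0.9375)
o2: d²=365 > ρ²=25 → inactive
F = F_att + ΣF_rep = (-6.9375,-3.4375)
Δp = p'−p = (-1.7344,-0.8594); α = Δx/Fx = (-111/64) / (-111/16) = 1/4
check: Δy/Fy = (-55/64) / (-55/16) = 1/4 ✓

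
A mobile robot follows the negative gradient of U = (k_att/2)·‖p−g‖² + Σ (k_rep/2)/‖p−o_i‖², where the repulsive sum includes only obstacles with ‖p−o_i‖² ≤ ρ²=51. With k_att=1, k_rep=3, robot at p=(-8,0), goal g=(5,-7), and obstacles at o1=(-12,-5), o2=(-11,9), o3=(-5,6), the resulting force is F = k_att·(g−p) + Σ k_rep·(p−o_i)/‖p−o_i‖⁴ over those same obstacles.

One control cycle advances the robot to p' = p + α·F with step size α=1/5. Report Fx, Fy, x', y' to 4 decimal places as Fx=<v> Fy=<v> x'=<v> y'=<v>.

Fx=13.0027 Fy=-7.0000 x'=-5.3995 y'=-1.4000

F_att = 1·(g−p) = 1·(13,-7) = (13.0000,-7.0000)
o1: d²=41 ≤ ρ²=51; F_rep = 3·(4,5)/41² = (0.0071,0.0089)
o2: d²=90 > ρ²=51 → inactive
o3: d²=45 ≤ ρ²=51; F_rep = 3·(-3,-6)/45² = (-0.0044,-0.0089)
F = F_att + ΣF_rep = (13.0027,-7.0000)
p' = p + 1/5·F = (-5.3995,-1.4000)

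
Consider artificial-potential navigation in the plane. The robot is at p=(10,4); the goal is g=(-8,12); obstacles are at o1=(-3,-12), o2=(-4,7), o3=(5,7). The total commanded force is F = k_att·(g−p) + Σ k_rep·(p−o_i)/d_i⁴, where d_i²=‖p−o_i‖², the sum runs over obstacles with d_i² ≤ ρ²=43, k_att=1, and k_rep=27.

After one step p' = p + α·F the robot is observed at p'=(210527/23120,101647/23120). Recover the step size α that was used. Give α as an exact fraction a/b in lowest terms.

α = 1/20

F_att = 1·(g−p) = 1·(-18,8) = (-18.0000,8.0000)
o1: d²=425 > ρ²=43 → inactive
o2: d²=205 > ρ²=43 → inactive
o3: d²=34 ≤ ρ²=43; F_rep = 27·(5,-3)/34² = (0.1168,-0.0701)
F = F_att + ΣF_rep = (-17.8832,7.9299)
Δp = p'−p = (-0.8942,0.3965); α = Δx/Fx = (-20673/23120) / (-20673/1156) = 1/20
check: Δy/Fy = (9167/23120) / (9167/1156) = 1/20 ✓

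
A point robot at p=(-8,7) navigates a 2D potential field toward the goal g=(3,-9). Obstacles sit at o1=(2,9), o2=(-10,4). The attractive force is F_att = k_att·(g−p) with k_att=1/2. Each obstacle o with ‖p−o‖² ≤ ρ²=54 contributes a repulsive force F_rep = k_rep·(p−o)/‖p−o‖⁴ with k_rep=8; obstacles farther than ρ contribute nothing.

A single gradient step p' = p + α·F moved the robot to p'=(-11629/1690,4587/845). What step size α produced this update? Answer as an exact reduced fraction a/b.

α = 1/5

F_att = 1/2·(g−p) = 1/2·(11,-16) = (5.5000,-8.0000)
o1: d²=104 > ρ²=54 → inactive
o2: d²=13 ≤ ρ²=54; F_rep = 8·(2,3)/13² = (0.0947,0.1420)
F = F_att + ΣF_rep = (5.5947,-7.8580)
Δp = p'−p = (1.1189,-1.5716); α = Δx/Fx = (1891/1690) / (1891/338) = 1/5
check: Δy/Fy = (-1328/845) / (-1328/169) = 1/5 ✓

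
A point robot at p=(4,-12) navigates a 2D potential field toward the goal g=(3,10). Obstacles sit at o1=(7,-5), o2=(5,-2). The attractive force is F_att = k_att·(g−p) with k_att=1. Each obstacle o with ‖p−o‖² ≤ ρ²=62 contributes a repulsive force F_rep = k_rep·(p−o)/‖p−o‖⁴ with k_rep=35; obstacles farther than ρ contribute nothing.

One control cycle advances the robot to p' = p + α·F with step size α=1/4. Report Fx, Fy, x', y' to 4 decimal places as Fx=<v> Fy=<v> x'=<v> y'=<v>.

Fx=-1.0312 Fy=21.9272 x'=3.7422 y'=-6.5182

F_att = 1·(g−p) = 1·(-1,22) = (-1.0000,22.0000)
o1: d²=58 ≤ ρ²=62; F_rep = 35·(-3,-7)/58² = (-0.0312,-0.0728)
o2: d²=101 > ρ²=62 → inactive
F = F_att + ΣF_rep = (-1.0312,21.9272)
p' = p + 1/4·F = (3.7422,-6.5182)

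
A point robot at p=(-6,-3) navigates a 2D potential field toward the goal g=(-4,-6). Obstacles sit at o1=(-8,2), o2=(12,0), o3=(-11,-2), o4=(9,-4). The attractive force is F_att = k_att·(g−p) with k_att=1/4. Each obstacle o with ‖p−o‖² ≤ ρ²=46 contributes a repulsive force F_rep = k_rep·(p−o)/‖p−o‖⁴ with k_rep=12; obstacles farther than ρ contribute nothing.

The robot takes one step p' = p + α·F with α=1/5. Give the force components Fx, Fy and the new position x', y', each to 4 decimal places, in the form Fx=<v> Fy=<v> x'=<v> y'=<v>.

Fx=0.6173 Fy=-0.8391 x'=-5.8765 y'=-3.1678

F_att = 1/4·(g−p) = 1/4·(2,-3) = (0.5000,-0.7500)
o1: d²=29 ≤ ρ²=46; F_rep = 12·(2,-5)/29² = (0.0285,-0.0713)
o2: d²=333 > ρ²=46 → inactive
o3: d²=26 ≤ ρ²=46; F_rep = 12·(5,-1)/26² = (0.0888,-0.0178)
o4: d²=226 > ρ²=46 → inactive
F = F_att + ΣF_rep = (0.6173,-0.8391)
p' = p + 1/5·F = (-5.8765,-3.1678)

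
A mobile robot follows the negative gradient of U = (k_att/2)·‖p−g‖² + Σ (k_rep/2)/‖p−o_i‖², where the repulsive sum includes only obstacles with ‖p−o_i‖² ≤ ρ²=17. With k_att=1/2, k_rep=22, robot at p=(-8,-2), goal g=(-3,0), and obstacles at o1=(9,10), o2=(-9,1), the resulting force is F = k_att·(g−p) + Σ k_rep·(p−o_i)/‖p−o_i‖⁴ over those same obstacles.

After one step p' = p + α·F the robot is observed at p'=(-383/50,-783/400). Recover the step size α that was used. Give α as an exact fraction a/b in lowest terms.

α = 1/8

F_att = 1/2·(g−p) = 1/2·(5,2) = (2.5000,1.0000)
o1: d²=433 > ρ²=17 → inactive
o2: d²=10 ≤ ρ²=17; F_rep = 22·(1,-3)/10² = (0.2200,-0.6600)
F = F_att + ΣF_rep = (2.7200,0.3400)
Δp = p'−p = (0.3400,0.0425); α = Δx/Fx = (17/50) / (68/25) = 1/8
check: Δy/Fy = (17/400) / (17/50) = 1/8 ✓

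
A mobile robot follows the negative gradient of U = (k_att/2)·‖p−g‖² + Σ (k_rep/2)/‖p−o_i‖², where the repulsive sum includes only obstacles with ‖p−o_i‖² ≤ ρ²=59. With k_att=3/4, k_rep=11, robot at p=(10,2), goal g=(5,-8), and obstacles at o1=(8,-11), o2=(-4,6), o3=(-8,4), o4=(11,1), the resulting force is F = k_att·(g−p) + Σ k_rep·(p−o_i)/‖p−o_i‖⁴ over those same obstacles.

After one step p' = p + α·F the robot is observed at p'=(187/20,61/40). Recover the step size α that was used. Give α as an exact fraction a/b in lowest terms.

α = 1/10

F_att = 3/4·(g−p) = 3/4·(-5,-10) = (-3.7500,-7.5000)
o1: d²=173 > ρ²=59 → inactive
o2: d²=212 > ρ²=59 → inactive
o3: d²=328 > ρ²=59 → inactive
o4: d²=2 ≤ ρ²=59; F_rep = 11·(-1,1)/2² = (-2.7500,2.7500)
F = F_att + ΣF_rep = (-6.5000,-4.7500)
Δp = p'−p = (-0.6500,-0.4750); α = Δx/Fx = (-13/20) / (-13/2) = 1/10
check: Δy/Fy = (-19/40) / (-19/4) = 1/10 ✓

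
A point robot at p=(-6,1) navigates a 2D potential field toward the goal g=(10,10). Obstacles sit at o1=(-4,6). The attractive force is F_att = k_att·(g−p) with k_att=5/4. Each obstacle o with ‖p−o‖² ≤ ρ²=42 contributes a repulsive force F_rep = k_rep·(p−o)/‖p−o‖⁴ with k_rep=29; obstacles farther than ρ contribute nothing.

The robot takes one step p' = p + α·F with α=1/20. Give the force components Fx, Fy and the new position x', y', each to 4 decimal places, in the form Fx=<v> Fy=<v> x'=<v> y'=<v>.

F_att = 5/4·(g−p) = 5/4·(16,9) = (20.0000,11.2500)
o1: d²=29 ≤ ρ²=42; F_rep = 29·(-2,-5)/29² = (-0.0690,-0.1724)
F = F_att + ΣF_rep = (19.9310,11.0776)
p' = p + 1/20·F = (-5.0034,1.5539)

Fx=19.9310 Fy=11.0776 x'=-5.0034 y'=1.5539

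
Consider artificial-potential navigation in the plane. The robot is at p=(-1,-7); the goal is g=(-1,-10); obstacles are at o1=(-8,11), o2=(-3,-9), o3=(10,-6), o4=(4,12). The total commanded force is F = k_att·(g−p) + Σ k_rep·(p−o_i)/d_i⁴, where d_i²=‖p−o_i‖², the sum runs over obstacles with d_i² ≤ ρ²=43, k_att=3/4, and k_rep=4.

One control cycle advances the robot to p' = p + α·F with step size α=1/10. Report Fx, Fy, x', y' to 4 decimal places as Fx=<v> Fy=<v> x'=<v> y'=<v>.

Fx=0.1250 Fy=-2.1250 x'=-0.9875 y'=-7.2125

F_att = 3/4·(g−p) = 3/4·(0,-3) = (0.0000,-2.2500)
o1: d²=373 > ρ²=43 → inactive
o2: d²=8 ≤ ρ²=43; F_rep = 4·(2,2)/8² = (0.1250,0.1250)
o3: d²=122 > ρ²=43 → inactive
o4: d²=386 > ρ²=43 → inactive
F = F_att + ΣF_rep = (0.1250,-2.1250)
p' = p + 1/10·F = (-0.9875,-7.2125)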